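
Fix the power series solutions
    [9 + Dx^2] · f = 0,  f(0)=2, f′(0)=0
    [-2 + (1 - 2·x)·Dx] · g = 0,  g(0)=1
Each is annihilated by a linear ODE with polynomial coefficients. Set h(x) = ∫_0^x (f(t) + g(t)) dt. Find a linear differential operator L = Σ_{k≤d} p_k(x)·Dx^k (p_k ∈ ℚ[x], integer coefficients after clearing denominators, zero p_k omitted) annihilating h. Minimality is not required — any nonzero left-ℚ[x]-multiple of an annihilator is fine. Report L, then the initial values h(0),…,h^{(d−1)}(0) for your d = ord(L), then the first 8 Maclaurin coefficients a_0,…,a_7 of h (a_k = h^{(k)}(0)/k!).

L = (-594 + 648·x - 648·x^2)·Dx + (153 - 630·x + 972·x^2 - 648·x^3)·Dx^2 + (-66 + 72·x - 72·x^2)·Dx^3 + (17 - 70·x + 108·x^2 - 72·x^3)·Dx^4  (order 4).
h: a_k = 0, 3, 1, -5/3, 2, 91/20, 16/3, 2479/280, …
ICs: h(0) = 0, h′(0) = 3, h′′(0) = 2, h′′′(0) = -10.

f: a_k = 2, 0, -9, 0, 27/4, 0, -81/40, 0, …
g: a_k = 1, 2, 4, 8, 16, 32, 64, 128, …
L₀ := lclm(L_f,L_g); ord L₀ ≤ 2+1.
h=∫h₀ ⇒ L = L₀·Dx.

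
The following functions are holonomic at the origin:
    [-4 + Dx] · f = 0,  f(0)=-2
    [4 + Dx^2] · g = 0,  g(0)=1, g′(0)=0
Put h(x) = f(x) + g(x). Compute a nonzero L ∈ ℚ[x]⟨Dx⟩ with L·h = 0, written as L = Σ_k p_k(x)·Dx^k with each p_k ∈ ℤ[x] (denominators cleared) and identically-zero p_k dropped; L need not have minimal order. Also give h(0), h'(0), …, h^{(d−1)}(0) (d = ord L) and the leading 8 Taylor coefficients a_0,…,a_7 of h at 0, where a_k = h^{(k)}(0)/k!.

f: a_k = -2, -8, -16, -64/3, -64/3, -256/15, -512/45, -2048/315, …
g: a_k = 1, 0, -2, 0, 2/3, 0, -4/45, 0, …
h₀=f+g: left-lcm gives L₀, ord ≤ 3.
L = -16 + 4·Dx - 4·Dx^2 + Dx^3  (order 3).
h: a_k = -1, -8, -18, -64/3, -62/3, -256/15, -172/15, -2048/315, …
ICs: h(0) = -1, h′(0) = -8, h′′(0) = -36.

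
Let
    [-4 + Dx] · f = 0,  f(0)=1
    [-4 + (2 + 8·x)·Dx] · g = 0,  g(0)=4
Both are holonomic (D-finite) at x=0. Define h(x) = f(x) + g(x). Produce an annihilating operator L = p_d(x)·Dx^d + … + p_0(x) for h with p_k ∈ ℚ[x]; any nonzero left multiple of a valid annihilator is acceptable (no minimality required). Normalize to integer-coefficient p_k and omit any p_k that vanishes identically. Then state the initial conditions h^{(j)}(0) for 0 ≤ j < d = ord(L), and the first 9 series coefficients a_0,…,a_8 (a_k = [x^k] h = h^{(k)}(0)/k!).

L = (24 + 64·x) + (-10 - 64·x - 128·x^2)·Dx + (1 + 12·x + 32·x^2)·Dx^2  (order 2).
h: a_k = 5, 12, 0, 80/3, -88/3, 1808/15, -14864/45, 333664/315, -1080568/315, …
ICs: h(0) = 5, h′(0) = 12.

f: a_k = 1, 4, 8, 32/3, 32/3, 128/15, 256/45, 1024/315, 512/315, …
g: a_k = 4, 8, -8, 16, -40, 112, -336, 1056, -3432, …
f+g: L₀ = lclm(L_f,L_g), ord ≤ 1+1.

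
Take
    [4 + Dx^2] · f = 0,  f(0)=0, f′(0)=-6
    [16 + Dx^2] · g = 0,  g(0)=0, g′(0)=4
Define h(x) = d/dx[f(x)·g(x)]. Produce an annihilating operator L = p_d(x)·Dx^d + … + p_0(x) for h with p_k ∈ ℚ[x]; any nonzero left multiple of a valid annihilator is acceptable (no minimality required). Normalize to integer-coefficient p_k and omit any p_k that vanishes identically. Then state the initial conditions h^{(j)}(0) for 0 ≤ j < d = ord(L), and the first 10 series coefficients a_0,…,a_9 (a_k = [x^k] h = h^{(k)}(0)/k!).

L = 144 + 40·Dx^2 + Dx^4  (order 4).
h: a_k = 0, -48, 0, 320, 0, -2912/5, 0, 10496/21, 0, -236192/945, …
ICs: h(0) = 0, h′(0) = -48, h′′(0) = 0, h′′′(0) = 1920.

f: a_k = 0, -6, 0, 4, 0, -4/5, 0, 8/105, 0, -4/945, …
g: a_k = 0, 4, 0, -32/3, 0, 128/15, 0, -1024/315, 0, 2048/2835, …
Product ⇒ symmetric product L₀, ord ≤ 4.
h₀' ⇒ L via d/dx closure of L₀.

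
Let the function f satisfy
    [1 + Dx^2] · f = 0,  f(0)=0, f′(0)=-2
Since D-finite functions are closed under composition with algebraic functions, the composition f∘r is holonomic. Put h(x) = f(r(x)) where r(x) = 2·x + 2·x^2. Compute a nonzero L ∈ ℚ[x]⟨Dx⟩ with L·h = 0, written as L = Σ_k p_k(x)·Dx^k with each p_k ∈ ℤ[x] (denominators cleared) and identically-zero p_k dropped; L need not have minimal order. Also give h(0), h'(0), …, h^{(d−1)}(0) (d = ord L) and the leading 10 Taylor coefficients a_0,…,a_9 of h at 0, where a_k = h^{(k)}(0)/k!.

f: a_k = 0, -2, 0, 1/3, 0, -1/60, 0, 1/2520, 0, -1/181440, …
f∘r: x↦r, Dx↦Dx/r' in L_f ⇒ L₀.
L = (4 + 24·x + 48·x^2 + 32·x^3) - 2·Dx + (1 + 2·x)·Dx^2  (order 2).
h: a_k = 0, -4, -4, 8/3, 8, 112/15, 0, -1664/315, -224/45, -4544/2835, …
ICs: h(0) = 0, h′(0) = -4.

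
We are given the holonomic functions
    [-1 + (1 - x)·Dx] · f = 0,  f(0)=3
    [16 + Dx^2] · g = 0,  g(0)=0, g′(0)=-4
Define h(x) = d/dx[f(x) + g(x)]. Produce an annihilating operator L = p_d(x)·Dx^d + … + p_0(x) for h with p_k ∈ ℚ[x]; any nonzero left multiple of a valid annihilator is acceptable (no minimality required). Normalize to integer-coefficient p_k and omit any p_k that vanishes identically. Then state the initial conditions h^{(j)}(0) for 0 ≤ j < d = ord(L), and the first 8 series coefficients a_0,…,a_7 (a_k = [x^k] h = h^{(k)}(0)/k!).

f: a_k = 3, 3, 3, 3, 3, 3, 3, 3, …
g: a_k = 0, -4, 0, 32/3, 0, -128/15, 0, 1024/315, …
f+g: L₀ = lclm(L_f,L_g), ord ≤ 1+2.
h₀' ⇒ L via d/dx closure of L₀.
L = (448 - 512·x + 256·x^2) + (-176 + 432·x - 384·x^2 + 128·x^3)·Dx + (28 - 32·x + 16·x^2)·Dx^2 + (-11 + 27·x - 24·x^2 + 8·x^3)·Dx^3  (order 3).
h: a_k = -1, 6, 41, 12, -83/3, 18, 1969/45, 24, …
ICs: h(0) = -1, h′(0) = 6, h′′(0) = 82.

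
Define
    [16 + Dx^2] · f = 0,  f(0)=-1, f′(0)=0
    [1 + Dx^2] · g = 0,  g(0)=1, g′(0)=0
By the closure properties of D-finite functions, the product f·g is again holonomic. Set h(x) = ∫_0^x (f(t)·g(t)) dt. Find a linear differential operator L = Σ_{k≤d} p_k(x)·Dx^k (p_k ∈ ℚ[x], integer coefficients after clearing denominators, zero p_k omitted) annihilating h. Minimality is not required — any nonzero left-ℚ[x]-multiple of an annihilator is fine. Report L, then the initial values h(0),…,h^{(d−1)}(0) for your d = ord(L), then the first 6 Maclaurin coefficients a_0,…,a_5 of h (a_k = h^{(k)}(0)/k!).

L = 225·Dx + 34·Dx^3 + Dx^5  (order 5).
h: a_k = 0, -1, 0, 17/6, 0, -353/120, …
ICs: h(0) = 0, h′(0) = -1, h′′(0) = 0, h′′′(0) = 17, h′′′′(0) = 0.

f: a_k = -1, 0, 8, 0, -32/3, 0, …
g: a_k = 1, 0, -1/2, 0, 1/24, 0, …
h₀=f·g: eliminate ⇒ L₀, order ≤ 2·2.
h=∫₀ˣh₀: take L = L₀·Dx.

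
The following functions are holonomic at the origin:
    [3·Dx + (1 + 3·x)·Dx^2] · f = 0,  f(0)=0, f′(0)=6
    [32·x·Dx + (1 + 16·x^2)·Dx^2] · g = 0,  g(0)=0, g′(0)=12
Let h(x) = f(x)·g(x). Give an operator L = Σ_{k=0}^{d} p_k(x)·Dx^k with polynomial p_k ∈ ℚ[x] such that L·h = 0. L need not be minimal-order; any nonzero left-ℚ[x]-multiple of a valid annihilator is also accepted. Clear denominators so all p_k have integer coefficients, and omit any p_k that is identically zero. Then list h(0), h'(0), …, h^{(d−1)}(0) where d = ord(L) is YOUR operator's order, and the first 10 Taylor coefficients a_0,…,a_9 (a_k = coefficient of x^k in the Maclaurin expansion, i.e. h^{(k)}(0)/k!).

L = (15744 + 89280·x + 811008·x^2 + 5299200·x^3 + 13271040·x^4 + 17252352·x^5 + 21233664·x^7)·Dx + (4258 + 91200·x + 775488·x^2 + 4635648·x^3 + 18247680·x^4 + 41140224·x^5 + 46448640·x^6 + 21233664·x^7 + 74317824·x^8)·Dx^2 + (492 + 12548·x + 131328·x^2 + 747968·x^3 + 3219456·x^4 + 10146816·x^5 + 21233664·x^6 + 24920064·x^7 + 21233664·x^8 + 42467328·x^9)·Dx^3 + (73 + 822·x + 6161·x^2 + 34944·x^3 + 151168·x^4 + 500736·x^5 + 1322496·x^6 + 2654208·x^7 + 3244032·x^8 + 3538944·x^9 + 5308416·x^10)·Dx^4  (order 4).
h: a_k = 0, 0, 72, -108, -168, 90, 18504/5, -29268/5, -148968/5, 1196343/35, …
ICs: h(0) = 0, h′(0) = 0, h′′(0) = 144, h′′′(0) = -648.

f: a_k = 0, 6, -9, 18, -81/2, 486/5, -243, 4374/7, -6561/4, 4374, …
g: a_k = 0, 12, 0, -64, 0, 3072/5, 0, -49152/7, 0, 262144/3, …
Product ⇒ symmetric product L₀, ord ≤ 4.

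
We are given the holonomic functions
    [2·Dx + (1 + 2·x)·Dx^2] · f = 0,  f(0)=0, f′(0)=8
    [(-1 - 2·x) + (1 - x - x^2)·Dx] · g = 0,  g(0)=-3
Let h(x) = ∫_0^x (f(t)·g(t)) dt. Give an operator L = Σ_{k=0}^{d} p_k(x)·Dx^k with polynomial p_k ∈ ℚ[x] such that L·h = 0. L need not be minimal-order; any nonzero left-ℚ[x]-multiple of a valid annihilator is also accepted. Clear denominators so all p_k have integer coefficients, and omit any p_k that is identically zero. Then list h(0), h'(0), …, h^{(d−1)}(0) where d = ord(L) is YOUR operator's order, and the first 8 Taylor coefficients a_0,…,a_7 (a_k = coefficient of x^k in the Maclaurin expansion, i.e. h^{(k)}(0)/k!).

f: a_k = 0, 8, -8, 32/3, -16, 128/5, -128/3, 512/7, …
g: a_k = -3, -3, -6, -9, -15, -24, -39, -63, …
f·g: L₀ = L_f ⊗_s L_g, ord ≤ 2·1.
∫: right-multiply L₀ by Dx.
L = (4 + 8·x)·Dx + (10·x + 10·x^2)·Dx^2 + (-1 - x + 3·x^2 + 2·x^3)·Dx^3  (order 3).
h: a_k = 0, 0, -12, 0, -14, -8/5, -352/15, -104/35, …
ICs: h(0) = 0, h′(0) = 0, h′′(0) = -24.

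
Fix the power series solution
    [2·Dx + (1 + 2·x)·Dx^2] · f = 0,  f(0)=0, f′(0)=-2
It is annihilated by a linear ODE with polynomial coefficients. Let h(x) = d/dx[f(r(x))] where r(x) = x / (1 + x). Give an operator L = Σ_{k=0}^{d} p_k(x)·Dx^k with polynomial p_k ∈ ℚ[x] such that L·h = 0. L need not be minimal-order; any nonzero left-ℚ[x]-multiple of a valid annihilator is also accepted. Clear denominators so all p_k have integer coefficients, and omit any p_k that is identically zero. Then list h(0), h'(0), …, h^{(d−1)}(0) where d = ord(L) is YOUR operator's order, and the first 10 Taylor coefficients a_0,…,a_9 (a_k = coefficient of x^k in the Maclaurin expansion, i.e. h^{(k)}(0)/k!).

f: a_k = 0, -2, 2, -8/3, 4, -32/5, 32/3, -128/7, 32, -512/9, …
Substitute x→r, Dx→(1/r')Dx; clear ⇒ L₀.
Derive L from L₀ (diff closure).
L = (4 + 6·x) + (1 + 4·x + 3·x^2)·Dx  (order 1).
h: a_k = -2, 8, -26, 80, -242, 728, -2186, 6560, -19682, 59048, …
ICs: h(0) = -2.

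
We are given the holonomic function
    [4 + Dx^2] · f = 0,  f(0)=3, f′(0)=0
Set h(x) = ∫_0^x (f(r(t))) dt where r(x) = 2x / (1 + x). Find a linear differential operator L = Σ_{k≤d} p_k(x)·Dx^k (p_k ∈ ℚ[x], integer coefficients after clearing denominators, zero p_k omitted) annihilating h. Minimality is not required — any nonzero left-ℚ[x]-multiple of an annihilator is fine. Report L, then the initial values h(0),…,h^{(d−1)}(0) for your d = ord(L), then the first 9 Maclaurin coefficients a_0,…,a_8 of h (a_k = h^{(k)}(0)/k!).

L = 16·Dx + (2 + 6·x + 6·x^2 + 2·x^3)·Dx^2 + (1 + 4·x + 6·x^2 + 4·x^3 + x^4)·Dx^3  (order 3).
h: a_k = 0, 3, 0, -8, 12, -8, -16/3, 392/15, -246/5, …
ICs: h(0) = 0, h′(0) = 3, h′′(0) = 0.

f: a_k = 3, 0, -6, 0, 2, 0, -4/15, 0, 2/105, …
h₀=f(r): pull back L_f along r ⇒ L₀.
∫: right-multiply L₀ by Dx.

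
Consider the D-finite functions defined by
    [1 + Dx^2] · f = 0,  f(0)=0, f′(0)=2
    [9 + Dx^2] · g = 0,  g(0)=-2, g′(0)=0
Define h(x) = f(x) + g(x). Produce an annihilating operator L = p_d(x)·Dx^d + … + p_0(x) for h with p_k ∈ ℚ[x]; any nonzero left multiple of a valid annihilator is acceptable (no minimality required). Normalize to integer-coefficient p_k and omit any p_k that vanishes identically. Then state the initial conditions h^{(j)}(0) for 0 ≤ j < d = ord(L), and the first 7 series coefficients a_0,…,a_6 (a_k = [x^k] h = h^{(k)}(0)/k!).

L = 9 + 10·Dx^2 + Dx^4  (order 4).
h: a_k = -2, 2, 9, -1/3, -27/4, 1/60, 81/40, …
ICs: h(0) = -2, h′(0) = 2, h′′(0) = 18, h′′′(0) = -2.

f: a_k = 0, 2, 0, -1/3, 0, 1/60, 0, …
g: a_k = -2, 0, 9, 0, -27/4, 0, 81/40, …
L₀ := lclm(L_f,L_g); ord L₀ ≤ 2+2.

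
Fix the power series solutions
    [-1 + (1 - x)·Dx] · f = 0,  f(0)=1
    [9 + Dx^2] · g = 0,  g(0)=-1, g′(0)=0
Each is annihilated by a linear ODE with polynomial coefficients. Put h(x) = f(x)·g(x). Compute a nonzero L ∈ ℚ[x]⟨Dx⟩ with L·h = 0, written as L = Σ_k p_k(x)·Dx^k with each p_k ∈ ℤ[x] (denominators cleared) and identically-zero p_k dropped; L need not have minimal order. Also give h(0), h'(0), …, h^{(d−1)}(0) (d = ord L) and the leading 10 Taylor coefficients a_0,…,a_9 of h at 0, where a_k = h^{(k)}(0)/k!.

L = (-9 + 9·x) + 2·Dx + (-1 + x)·Dx^2  (order 2).
h: a_k = -1, -1, 7/2, 7/2, 1/8, 1/8, 91/80, 91/80, 4367/4480, 4367/4480, …
ICs: h(0) = -1, h′(0) = -1.

f: a_k = 1, 1, 1, 1, 1, 1, 1, 1, 1, 1, …
g: a_k = -1, 0, 9/2, 0, -27/8, 0, 81/80, 0, -729/4480, 0, …
f·g: L₀ = L_f ⊗_s L_g, ord ≤ 1·2.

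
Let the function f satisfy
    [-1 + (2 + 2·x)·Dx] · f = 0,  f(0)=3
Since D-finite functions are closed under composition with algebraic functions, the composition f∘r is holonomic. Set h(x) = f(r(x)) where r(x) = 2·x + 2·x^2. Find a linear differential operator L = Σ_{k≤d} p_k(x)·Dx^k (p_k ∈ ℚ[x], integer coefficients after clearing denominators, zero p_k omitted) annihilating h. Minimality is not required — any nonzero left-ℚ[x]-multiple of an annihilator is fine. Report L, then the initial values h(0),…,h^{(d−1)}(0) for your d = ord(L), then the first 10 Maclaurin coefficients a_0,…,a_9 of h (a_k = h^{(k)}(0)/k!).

L = (-1 - 2·x) + (1 + 2·x + 2·x^2)·Dx  (order 1).
h: a_k = 3, 3, 3/2, -3/2, 9/8, -3/8, -9/16, 21/16, -183/128, 81/128, …
ICs: h(0) = 3.

f: a_k = 3, 3/2, -3/8, 3/16, -15/128, 21/256, -63/1024, 99/2048, -1287/32768, 2145/65536, …
L₀ from L_f via x↦r, Dx↦r'^{-1}Dx.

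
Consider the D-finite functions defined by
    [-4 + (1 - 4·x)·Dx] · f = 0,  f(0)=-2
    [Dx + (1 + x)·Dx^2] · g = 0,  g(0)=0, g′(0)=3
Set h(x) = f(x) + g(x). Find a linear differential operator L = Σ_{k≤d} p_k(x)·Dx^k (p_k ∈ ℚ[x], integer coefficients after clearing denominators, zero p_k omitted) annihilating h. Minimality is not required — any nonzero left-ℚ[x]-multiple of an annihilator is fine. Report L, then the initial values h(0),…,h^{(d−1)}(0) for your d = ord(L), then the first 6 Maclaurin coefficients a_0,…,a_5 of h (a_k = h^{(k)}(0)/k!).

f: a_k = -2, -8, -32, -128, -512, -2048, …
g: a_k = 0, 3, -3/2, 1, -3/4, 3/5, …
L₀ := lclm(L_f,L_g); ord L₀ ≤ 1+2.
L = (112 + 32·x)·Dx + (94 + 208·x + 64·x^2)·Dx^2 + (-9 + 23·x + 48·x^2 + 16·x^3)·Dx^3  (order 3).
h: a_k = -2, -5, -67/2, -127, -2051/4, -10237/5, …
ICs: h(0) = -2, h′(0) = -5, h′′(0) = -67.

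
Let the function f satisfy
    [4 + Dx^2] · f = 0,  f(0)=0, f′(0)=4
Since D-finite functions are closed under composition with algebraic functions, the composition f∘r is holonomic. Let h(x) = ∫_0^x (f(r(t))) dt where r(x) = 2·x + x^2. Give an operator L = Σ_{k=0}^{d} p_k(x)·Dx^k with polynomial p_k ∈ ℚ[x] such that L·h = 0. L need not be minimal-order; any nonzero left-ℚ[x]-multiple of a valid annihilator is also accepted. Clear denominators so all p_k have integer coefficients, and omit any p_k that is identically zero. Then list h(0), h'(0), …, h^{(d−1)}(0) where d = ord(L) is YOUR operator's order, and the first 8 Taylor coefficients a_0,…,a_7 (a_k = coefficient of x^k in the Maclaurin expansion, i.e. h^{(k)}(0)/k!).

f: a_k = 0, 4, 0, -8/3, 0, 8/15, 0, -16/315, …
Substitute x→r, Dx→(1/r')Dx; clear ⇒ L₀.
h=∫₀ˣh₀: take L = L₀·Dx.
L = (16 + 48·x + 48·x^2 + 16·x^3)·Dx - Dx^2 + (1 + x)·Dx^3  (order 3).
h: a_k = 0, 0, 4, 4/3, -16/3, -32/5, 8/45, 40/7, …
ICs: h(0) = 0, h′(0) = 0, h′′(0) = 8.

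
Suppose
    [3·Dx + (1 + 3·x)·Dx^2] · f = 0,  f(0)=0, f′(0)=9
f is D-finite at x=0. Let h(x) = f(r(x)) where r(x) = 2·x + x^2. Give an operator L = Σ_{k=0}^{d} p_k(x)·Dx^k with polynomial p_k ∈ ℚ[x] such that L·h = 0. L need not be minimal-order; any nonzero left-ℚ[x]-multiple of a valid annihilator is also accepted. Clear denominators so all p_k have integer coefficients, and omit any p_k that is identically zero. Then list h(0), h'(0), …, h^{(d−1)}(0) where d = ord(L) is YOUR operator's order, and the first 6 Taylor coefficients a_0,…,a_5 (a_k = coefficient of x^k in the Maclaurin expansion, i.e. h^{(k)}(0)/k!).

f: a_k = 0, 9, -27/2, 27, -243/4, 729/5, …
f∘r: x↦r, Dx↦Dx/r' in L_f ⇒ L₀.
L = (5 + 6·x + 3·x^2)·Dx + (1 + 7·x + 9·x^2 + 3·x^3)·Dx^2  (order 2).
h: a_k = 0, 18, -45, 162, -1323/2, 14418/5, …
ICs: h(0) = 0, h′(0) = 18.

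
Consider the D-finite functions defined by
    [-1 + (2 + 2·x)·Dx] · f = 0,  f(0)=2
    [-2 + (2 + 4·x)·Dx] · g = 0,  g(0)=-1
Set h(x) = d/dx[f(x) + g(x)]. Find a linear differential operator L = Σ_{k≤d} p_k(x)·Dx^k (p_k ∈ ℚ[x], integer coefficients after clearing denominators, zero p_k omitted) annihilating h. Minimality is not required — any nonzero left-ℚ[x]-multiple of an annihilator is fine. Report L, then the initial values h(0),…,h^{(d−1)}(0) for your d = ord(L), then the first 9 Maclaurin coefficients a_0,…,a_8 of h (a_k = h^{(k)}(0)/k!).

f: a_k = 2, 1, -1/4, 1/8, -5/64, 7/128, -21/512, 33/1024, -429/16384, …
g: a_k = -1, -1, 1/2, -1/2, 5/8, -7/8, 21/16, -33/16, 429/128, …
f+g: L₀ = lclm(L_f,L_g), ord ≤ 1+1.
h₀' ⇒ L via d/dx closure of L₀.
L = -3 + (-9 - 12·x)·Dx + (-2 - 6·x - 4·x^2)·Dx^2  (order 2).
h: a_k = 0, 1/2, -9/8, 35/16, -525/128, 1953/256, -14553/1024, 54483/2048, -1640925/32768, …
ICs: h(0) = 0, h′(0) = 1/2.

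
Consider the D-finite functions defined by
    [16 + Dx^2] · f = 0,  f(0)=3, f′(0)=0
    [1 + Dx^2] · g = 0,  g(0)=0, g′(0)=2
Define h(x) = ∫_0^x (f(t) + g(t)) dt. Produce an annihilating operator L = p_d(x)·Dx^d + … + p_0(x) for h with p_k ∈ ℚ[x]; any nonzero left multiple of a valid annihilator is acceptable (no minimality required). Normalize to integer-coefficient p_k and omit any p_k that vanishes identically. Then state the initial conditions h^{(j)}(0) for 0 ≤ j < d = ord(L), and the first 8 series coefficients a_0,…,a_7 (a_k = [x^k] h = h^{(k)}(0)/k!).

L = 16·Dx + 17·Dx^3 + Dx^5  (order 5).
h: a_k = 0, 3, 1, -8, -1/12, 32/5, 1/360, -256/105, …
ICs: h(0) = 0, h′(0) = 3, h′′(0) = 2, h′′′(0) = -48, h′′′′(0) = -2.

f: a_k = 3, 0, -24, 0, 32, 0, -256/15, 0, …
g: a_k = 0, 2, 0, -1/3, 0, 1/60, 0, -1/2520, …
Sum ⇒ L₀ = lclm(L_f,L_g) in ℚ(x)⟨Dx⟩.
h=∫h₀ ⇒ L = L₀·Dx.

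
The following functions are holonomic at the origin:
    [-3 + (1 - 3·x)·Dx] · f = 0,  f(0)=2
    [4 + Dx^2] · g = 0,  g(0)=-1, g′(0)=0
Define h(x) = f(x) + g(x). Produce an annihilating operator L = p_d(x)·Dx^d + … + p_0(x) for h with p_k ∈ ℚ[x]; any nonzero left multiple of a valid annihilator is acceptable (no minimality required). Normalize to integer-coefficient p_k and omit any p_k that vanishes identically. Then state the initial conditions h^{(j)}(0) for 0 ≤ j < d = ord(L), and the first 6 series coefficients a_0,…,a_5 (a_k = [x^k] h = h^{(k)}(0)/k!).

L = (348 - 144·x + 216·x^2) + (-44 + 180·x - 216·x^2 + 216·x^3)·Dx + (87 - 36·x + 54·x^2)·Dx^2 + (-11 + 45·x - 54·x^2 + 54·x^3)·Dx^3  (order 3).
h: a_k = 1, 6, 20, 54, 484/3, 486, …
ICs: h(0) = 1, h′(0) = 6, h′′(0) = 40.

f: a_k = 2, 6, 18, 54, 162, 486, …
g: a_k = -1, 0, 2, 0, -2/3, 0, …
f+g: L₀ = lclm(L_f,L_g), ord ≤ 1+2.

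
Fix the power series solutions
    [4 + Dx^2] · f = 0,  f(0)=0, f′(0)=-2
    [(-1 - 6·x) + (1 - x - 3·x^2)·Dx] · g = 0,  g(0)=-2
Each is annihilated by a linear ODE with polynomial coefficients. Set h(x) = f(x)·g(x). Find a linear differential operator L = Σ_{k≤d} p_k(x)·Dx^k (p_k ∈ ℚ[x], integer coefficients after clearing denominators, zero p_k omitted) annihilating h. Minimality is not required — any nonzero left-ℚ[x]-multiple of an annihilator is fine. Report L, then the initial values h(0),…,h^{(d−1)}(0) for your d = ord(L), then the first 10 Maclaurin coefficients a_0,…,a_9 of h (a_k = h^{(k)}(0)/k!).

L = (2 + 4·x + 12·x^2) + (2 + 12·x)·Dx + (-1 + x + 3·x^2)·Dx^2  (order 2).
h: a_k = 0, 4, 4, 40/3, 76/3, 988/15, 2128/15, 106916/315, 48196/63, 1011112/567, …
ICs: h(0) = 0, h′(0) = 4.

f: a_k = 0, -2, 0, 4/3, 0, -4/15, 0, 8/315, 0, -4/2835, …
g: a_k = -2, -2, -8, -14, -38, -80, -194, -434, -1016, -2318, …
h₀=f·g: eliminate ⇒ L₀, order ≤ 2·1.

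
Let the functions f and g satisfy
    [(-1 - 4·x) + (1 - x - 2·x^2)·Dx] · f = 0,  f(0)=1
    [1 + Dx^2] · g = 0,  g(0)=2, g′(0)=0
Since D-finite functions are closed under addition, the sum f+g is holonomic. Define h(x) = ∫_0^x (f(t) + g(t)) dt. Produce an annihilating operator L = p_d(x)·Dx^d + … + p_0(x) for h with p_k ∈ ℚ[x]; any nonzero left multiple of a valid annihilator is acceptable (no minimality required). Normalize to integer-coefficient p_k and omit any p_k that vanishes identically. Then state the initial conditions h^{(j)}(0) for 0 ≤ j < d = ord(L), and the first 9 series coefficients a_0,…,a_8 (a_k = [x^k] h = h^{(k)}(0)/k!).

L = (31 + 146·x + 133·x^2 + 184·x^3 + 20·x^4 + 16·x^5)·Dx + (-7 - 3·x + 3·x^2 + 37·x^3 + 42·x^4 + 12·x^5 + 8·x^6)·Dx^2 + (31 + 146·x + 133·x^2 + 184·x^3 + 20·x^4 + 16·x^5)·Dx^3 + (-7 - 3·x + 3·x^2 + 37·x^3 + 42·x^4 + 12·x^5 + 8·x^6)·Dx^4  (order 4).
h: a_k = 0, 3, 1/2, 2/3, 5/4, 133/60, 7/2, 15479/2520, 85/8, …
ICs: h(0) = 0, h′(0) = 3, h′′(0) = 1, h′′′(0) = 4.

f: a_k = 1, 1, 3, 5, 11, 21, 43, 85, 171, …
g: a_k = 2, 0, -1, 0, 1/12, 0, -1/360, 0, 1/20160, …
Sum ⇒ L₀ = lclm(L_f,L_g) in ℚ(x)⟨Dx⟩.
h=∫₀ˣh₀: take L = L₀·Dx.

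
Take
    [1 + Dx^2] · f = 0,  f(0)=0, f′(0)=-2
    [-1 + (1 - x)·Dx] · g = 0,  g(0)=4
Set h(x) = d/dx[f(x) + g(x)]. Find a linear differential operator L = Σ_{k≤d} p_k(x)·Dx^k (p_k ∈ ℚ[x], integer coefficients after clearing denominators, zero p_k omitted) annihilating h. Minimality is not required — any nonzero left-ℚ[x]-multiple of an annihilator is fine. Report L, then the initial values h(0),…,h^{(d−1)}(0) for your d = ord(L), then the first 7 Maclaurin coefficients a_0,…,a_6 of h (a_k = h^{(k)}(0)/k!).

f: a_k = 0, -2, 0, 1/3, 0, -1/60, 0, …
g: a_k = 4, 4, 4, 4, 4, 4, 4, …
Weyl lclm of L_f,L_g ⇒ L₀ (ord ≤ 3).
Differentiate: ansatz ord ≤ ord L₀ ⇒ L.
L = (26 - 4·x + 2·x^2) + (-7 + 9·x - 3·x^2 + x^3)·Dx + (26 - 4·x + 2·x^2)·Dx^2 + (-7 + 9·x - 3·x^2 + x^3)·Dx^3  (order 3).
h: a_k = 2, 8, 13, 16, 239/12, 24, 10081/360, …
ICs: h(0) = 2, h′(0) = 8, h′′(0) = 26.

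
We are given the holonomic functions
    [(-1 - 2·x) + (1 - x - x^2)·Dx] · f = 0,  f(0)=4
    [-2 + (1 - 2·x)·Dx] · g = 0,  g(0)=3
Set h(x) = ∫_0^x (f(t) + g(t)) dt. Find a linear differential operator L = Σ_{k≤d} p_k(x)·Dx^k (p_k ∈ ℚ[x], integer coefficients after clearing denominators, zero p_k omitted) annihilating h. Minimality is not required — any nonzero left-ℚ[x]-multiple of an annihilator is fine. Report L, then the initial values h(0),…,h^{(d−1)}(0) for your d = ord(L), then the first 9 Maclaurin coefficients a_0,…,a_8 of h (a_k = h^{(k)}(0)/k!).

L = (-12·x + 12·x^2 - 8·x^3)·Dx + (4 - 6·x - 6·x^2 + 16·x^3 - 16·x^4)·Dx^2 + (-1 + 5·x - 9·x^2 + 6·x^3 + 2·x^4 - 4·x^5)·Dx^3  (order 3).
h: a_k = 0, 7, 5, 20/3, 9, 68/5, 64/3, 244/7, 117/2, …
ICs: h(0) = 0, h′(0) = 7, h′′(0) = 10.

f: a_k = 4, 4, 8, 12, 20, 32, 52, 84, 136, …
g: a_k = 3, 6, 12, 24, 48, 96, 192, 384, 768, …
L₀ := lclm(L_f,L_g); ord L₀ ≤ 1+1.
h=∫₀ˣh₀: take L = L₀·Dx.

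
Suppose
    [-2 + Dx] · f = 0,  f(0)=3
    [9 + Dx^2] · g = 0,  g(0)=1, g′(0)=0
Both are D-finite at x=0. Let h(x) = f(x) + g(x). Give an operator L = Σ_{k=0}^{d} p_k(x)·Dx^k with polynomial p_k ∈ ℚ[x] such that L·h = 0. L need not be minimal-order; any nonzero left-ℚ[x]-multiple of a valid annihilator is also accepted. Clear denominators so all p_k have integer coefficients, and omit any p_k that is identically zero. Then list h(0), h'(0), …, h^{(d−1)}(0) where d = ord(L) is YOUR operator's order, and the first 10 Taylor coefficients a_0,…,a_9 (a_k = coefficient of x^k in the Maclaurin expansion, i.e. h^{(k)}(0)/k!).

L = -18 + 9·Dx - 2·Dx^2 + Dx^3  (order 3).
h: a_k = 4, 6, 3/2, 4, 43/8, 4/5, -179/240, 8/105, 349/1920, 4/945, …
ICs: h(0) = 4, h′(0) = 6, h′′(0) = 3.

f: a_k = 3, 6, 6, 4, 2, 4/5, 4/15, 8/105, 2/105, 4/945, …
g: a_k = 1, 0, -9/2, 0, 27/8, 0, -81/80, 0, 729/4480, 0, …
h₀=f+g: left-lcm gives L₀, ord ≤ 3.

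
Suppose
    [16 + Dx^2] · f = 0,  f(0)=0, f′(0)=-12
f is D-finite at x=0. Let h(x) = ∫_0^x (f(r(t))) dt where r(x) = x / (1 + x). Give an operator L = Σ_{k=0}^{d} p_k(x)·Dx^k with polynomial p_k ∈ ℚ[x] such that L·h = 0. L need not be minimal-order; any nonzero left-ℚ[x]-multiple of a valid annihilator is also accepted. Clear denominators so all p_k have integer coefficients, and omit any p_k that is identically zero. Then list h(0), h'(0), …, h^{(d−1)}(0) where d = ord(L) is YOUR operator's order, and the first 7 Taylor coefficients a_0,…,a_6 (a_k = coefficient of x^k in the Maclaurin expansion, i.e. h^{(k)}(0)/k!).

L = 16·Dx + (2 + 6·x + 6·x^2 + 2·x^3)·Dx^2 + (1 + 4·x + 6·x^2 + 4·x^3 + x^4)·Dx^3  (order 3).
h: a_k = 0, 0, -6, 4, 5, -84/5, 386/15, …
ICs: h(0) = 0, h′(0) = 0, h′′(0) = -12.

f: a_k = 0, -12, 0, 32, 0, -128/5, 0, …
L₀ from L_f via x↦r, Dx↦r'^{-1}Dx.
∫: right-multiply L₀ by Dx.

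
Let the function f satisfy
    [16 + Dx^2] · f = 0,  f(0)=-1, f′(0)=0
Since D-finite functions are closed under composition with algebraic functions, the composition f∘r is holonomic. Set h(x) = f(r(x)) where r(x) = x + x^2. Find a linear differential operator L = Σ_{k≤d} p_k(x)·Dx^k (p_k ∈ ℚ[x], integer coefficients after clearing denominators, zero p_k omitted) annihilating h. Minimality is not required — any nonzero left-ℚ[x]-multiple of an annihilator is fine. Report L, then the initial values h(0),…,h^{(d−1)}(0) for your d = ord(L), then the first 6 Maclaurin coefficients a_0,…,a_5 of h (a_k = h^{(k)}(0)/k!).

L = (16 + 96·x + 192·x^2 + 128·x^3) - 2·Dx + (1 + 2·x)·Dx^2  (order 2).
h: a_k = -1, 0, 8, 16, -8/3, -128/3, …
ICs: h(0) = -1, h′(0) = 0.

f: a_k = -1, 0, 8, 0, -32/3, 0, …
Change of var in L_f (x↦r) gives L₀.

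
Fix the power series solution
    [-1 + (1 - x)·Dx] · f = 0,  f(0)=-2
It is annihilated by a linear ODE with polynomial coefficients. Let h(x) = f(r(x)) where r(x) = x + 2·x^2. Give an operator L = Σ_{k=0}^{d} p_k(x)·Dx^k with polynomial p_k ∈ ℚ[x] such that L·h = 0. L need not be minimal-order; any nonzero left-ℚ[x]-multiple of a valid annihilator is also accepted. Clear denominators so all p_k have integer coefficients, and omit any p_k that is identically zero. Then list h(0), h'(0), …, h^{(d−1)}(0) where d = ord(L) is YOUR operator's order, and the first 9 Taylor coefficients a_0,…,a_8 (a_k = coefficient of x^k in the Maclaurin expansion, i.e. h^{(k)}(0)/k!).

f: a_k = -2, -2, -2, -2, -2, -2, -2, -2, -2, …
f∘r: x↦r, Dx↦Dx/r' in L_f ⇒ L₀.
L = (1 + 4·x) + (-1 + x + 2·x^2)·Dx  (order 1).
h: a_k = -2, -2, -6, -10, -22, -42, -86, -170, -342, …
ICs: h(0) = -2.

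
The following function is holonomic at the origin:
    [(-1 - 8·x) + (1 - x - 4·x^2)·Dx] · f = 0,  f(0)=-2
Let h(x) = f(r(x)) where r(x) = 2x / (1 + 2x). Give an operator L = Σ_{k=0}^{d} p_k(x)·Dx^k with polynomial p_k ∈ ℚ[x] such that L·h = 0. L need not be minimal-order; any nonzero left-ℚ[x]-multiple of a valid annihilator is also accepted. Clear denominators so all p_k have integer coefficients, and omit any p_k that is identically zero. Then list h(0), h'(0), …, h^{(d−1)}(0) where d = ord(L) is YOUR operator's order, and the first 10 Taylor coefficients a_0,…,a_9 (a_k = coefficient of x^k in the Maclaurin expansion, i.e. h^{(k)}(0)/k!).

f: a_k = -2, -2, -10, -18, -58, -130, -362, -882, -2330, -5858, …
h₀=f(r): pull back L_f along r ⇒ L₀.
L = (2 + 36·x) + (-1 - 4·x + 12·x^2 + 32·x^3)·Dx  (order 1).
h: a_k = -2, -4, -32, 0, -512, 1024, -10240, 36864, -237568, 1064960, …
ICs: h(0) = -2.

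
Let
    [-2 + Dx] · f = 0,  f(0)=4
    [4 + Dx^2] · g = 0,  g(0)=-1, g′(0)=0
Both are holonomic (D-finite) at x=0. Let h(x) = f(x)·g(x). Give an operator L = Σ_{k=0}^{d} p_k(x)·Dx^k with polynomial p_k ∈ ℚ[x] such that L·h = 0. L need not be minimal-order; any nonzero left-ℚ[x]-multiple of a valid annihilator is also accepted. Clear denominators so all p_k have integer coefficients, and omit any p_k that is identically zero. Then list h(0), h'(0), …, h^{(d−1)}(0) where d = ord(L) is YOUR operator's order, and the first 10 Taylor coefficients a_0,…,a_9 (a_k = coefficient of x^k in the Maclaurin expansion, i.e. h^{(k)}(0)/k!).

f: a_k = 4, 8, 8, 16/3, 8/3, 16/15, 16/45, 32/315, 8/315, 16/2835, …
g: a_k = -1, 0, 2, 0, -2/3, 0, 4/45, 0, -2/315, 0, …
Sym-product of L_f,L_g gives L₀ (≤ ord 2).
L = 8 - 4·Dx + Dx^2  (order 2).
h: a_k = -4, -8, 0, 32/3, 32/3, 64/15, 0, -256/315, -128/315, -256/2835, …
ICs: h(0) = -4, h′(0) = -8.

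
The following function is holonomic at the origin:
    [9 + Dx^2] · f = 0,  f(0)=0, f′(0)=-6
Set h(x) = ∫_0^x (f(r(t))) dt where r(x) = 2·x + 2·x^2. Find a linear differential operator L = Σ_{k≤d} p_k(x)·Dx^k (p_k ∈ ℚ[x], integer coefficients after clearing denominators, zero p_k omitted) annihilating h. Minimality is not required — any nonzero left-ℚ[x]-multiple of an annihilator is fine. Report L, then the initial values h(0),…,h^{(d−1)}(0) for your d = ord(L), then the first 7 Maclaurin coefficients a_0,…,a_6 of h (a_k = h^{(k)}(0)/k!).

L = (36 + 216·x + 432·x^2 + 288·x^3)·Dx - 2·Dx^2 + (1 + 2·x)·Dx^3  (order 3).
h: a_k = 0, 0, -6, -4, 18, 216/5, 72/5, …
ICs: h(0) = 0, h′(0) = 0, h′′(0) = -12.

f: a_k = 0, -6, 0, 9, 0, -81/20, 0, …
Substitute x→r, Dx→(1/r')Dx; clear ⇒ L₀.
∫: right-multiply L₀ by Dx.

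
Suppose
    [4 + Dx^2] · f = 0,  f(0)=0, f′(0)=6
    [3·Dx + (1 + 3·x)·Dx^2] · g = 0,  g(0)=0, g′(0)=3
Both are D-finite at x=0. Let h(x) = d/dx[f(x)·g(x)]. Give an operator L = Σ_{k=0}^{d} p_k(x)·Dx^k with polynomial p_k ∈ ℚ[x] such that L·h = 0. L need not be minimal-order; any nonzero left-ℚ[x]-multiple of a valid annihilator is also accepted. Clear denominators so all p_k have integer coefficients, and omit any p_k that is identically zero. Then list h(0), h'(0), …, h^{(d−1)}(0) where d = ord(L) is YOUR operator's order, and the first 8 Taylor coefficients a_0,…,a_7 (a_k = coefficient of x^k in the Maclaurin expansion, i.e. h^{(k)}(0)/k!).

L = (-21880 - 49536·x - 195264·x^2 - 252288·x^3 + 225504·x^4 + 746496·x^5 + 373248·x^6) + (-9384 - 44856·x - 47520·x^2 + 90720·x^3 + 311040·x^4 + 186624·x^5)·Dx + (-6026 - 16344·x - 53892·x^2 - 32832·x^3 + 182736·x^4 + 373248·x^5 + 186624·x^6)·Dx^2 + (-2346 - 11214·x - 11880·x^2 + 22680·x^3 + 77760·x^4 + 46656·x^5)·Dx^3 + (-139 - 990·x - 1269·x^2 + 7560·x^3 + 31590·x^4 + 46656·x^5 + 23328·x^6)·Dx^4  (order 4).
h: a_k = 0, 36, -81, 168, -1035/2, 1548, -22806/5, 94480/7, …
ICs: h(0) = 0, h′(0) = 36, h′′(0) = -162, h′′′(0) = 1008.

f: a_k = 0, 6, 0, -4, 0, 4/5, 0, -8/105, …
g: a_k = 0, 3, -9/2, 9, -81/4, 243/5, -243/2, 2187/7, …
Product ⇒ symmetric product L₀, ord ≤ 4.
Derive L from L₀ (diff closure).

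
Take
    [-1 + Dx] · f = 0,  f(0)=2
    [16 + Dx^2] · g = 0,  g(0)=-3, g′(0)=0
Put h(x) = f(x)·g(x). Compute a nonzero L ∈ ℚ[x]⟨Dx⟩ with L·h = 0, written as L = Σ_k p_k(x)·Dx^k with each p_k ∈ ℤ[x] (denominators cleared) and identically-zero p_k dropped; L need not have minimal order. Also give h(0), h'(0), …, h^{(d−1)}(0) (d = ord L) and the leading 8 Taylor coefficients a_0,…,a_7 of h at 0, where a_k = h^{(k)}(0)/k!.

L = 17 - 2·Dx + Dx^2  (order 2).
h: a_k = -6, -6, 45, 47, -161/4, -1121/20, 33/8, 20047/840, …
ICs: h(0) = -6, h′(0) = -6.

f: a_k = 2, 2, 1, 1/3, 1/12, 1/60, 1/360, 1/2520, …
g: a_k = -3, 0, 24, 0, -32, 0, 256/15, 0, …
Sym-product of L_f,L_g gives L₀ (≤ ord 2).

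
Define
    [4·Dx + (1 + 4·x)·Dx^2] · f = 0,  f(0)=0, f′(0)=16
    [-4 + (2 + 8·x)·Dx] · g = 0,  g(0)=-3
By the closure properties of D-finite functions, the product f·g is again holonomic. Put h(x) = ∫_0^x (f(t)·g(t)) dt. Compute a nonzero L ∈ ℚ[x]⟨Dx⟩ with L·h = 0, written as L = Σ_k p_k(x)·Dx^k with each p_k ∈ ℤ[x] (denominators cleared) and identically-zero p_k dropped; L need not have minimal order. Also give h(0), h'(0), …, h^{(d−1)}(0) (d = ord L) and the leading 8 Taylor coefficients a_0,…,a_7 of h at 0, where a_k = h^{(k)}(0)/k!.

L = 4·Dx + (1 + 8·x + 16·x^2)·Dx^3  (order 3).
h: a_k = 0, 0, -24, 0, 8, -128/5, 1136/15, -7936/35, …
ICs: h(0) = 0, h′(0) = 0, h′′(0) = -48.

f: a_k = 0, 16, -32, 256/3, -256, 4096/5, -8192/3, 65536/7, …
g: a_k = -3, -6, 6, -12, 30, -84, 252, -792, …
L₀ := L_f ⊗_s L_g (sym. prod.), ord ≤ 2.
Integrate: L := L₀·Dx.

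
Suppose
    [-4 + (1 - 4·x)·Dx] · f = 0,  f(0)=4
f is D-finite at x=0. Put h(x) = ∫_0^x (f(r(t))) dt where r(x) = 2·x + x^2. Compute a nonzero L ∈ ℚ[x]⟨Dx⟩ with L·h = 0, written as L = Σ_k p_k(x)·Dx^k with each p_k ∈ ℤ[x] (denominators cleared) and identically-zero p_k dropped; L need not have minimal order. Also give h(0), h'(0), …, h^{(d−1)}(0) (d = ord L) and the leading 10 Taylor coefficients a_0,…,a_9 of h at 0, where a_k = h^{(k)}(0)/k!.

L = (8 + 8·x)·Dx + (-1 + 8·x + 4·x^2)·Dx^2  (order 2).
h: a_k = 0, 4, 16, 272/3, 576, 3904, 82688/3, 1401088/7, 1483776, 100566016/9, …
ICs: h(0) = 0, h′(0) = 4.

f: a_k = 4, 16, 64, 256, 1024, 4096, 16384, 65536, 262144, 1048576, …
h₀=f(r): pull back L_f along r ⇒ L₀.
∫: right-multiply L₀ by Dx.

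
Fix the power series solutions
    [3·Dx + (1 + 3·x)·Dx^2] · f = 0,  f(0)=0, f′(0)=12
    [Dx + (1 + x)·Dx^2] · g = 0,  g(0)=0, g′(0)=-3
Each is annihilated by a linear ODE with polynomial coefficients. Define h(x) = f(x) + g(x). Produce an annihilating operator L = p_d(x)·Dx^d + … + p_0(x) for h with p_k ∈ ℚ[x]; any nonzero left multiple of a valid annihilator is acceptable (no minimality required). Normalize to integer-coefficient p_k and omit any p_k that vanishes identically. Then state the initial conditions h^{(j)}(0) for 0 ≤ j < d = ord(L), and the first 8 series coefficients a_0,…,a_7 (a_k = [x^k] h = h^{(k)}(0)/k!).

L = 6·Dx + (8 + 12·x)·Dx^2 + (1 + 4·x + 3·x^2)·Dx^3  (order 3).
h: a_k = 0, 9, -33/2, 35, -321/4, 969/5, -971/2, 8745/7, …
ICs: h(0) = 0, h′(0) = 9, h′′(0) = -33.

f: a_k = 0, 12, -18, 36, -81, 972/5, -486, 8748/7, …
g: a_k = 0, -3, 3/2, -1, 3/4, -3/5, 1/2, -3/7, …
L₀ := lclm(L_f,L_g); ord L₀ ≤ 2+2.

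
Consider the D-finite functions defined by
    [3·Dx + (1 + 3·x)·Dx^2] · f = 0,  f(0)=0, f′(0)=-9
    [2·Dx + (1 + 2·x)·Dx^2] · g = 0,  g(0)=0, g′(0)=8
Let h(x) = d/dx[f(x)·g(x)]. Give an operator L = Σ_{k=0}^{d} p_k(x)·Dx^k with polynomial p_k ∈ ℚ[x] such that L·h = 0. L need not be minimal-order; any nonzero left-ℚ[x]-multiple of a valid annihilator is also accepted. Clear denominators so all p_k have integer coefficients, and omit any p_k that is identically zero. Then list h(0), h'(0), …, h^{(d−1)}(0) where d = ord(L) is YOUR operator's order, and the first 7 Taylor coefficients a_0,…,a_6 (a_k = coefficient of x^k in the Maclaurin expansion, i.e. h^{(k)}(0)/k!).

L = (156 + 720·x + 864·x^2) + (310 + 2244·x + 5400·x^2 + 4320·x^3)·Dx + (88 + 860·x + 3132·x^2 + 5040·x^3 + 3024·x^4)·Dx^2 + (5 + 62·x + 305·x^2 + 744·x^3 + 900·x^4 + 432·x^5)·Dx^3  (order 3).
h: a_k = 0, -144, 540, -1680, 4950, -71604/5, 41244, …
ICs: h(0) = 0, h′(0) = -144, h′′(0) = 1080.

f: a_k = 0, -9, 27/2, -27, 243/4, -729/5, 729/2, …
g: a_k = 0, 8, -8, 32/3, -16, 128/5, -128/3, …
L₀ := L_f ⊗_s L_g (sym. prod.), ord ≤ 4.
h=h₀': d/dx-closure on L₀ ⇒ L.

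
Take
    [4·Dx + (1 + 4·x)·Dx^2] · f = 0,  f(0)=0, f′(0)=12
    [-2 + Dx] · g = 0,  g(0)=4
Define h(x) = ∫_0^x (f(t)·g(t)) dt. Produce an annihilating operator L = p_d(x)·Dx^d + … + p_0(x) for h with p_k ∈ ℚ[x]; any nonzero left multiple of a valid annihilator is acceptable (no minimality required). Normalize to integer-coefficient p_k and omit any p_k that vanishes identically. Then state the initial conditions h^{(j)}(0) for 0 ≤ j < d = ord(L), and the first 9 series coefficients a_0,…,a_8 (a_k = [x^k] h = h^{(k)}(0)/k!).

f: a_k = 0, 12, -24, 64, -192, 3072/5, -2048, 49152/7, -24576, …
g: a_k = 4, 8, 8, 16/3, 8/3, 16/15, 16/45, 32/315, 8/315, …
Product ⇒ symmetric product L₀, ord ≤ 2.
h=∫h₀ ⇒ L = L₀·Dx.
L = (-4 + 16·x)·Dx - 16·x·Dx^2 + (1 + 4·x)·Dx^3  (order 3).
h: a_k = 0, 0, 24, 0, 40, -384/5, 3344/15, -13568/21, 206632/105, …
ICs: h(0) = 0, h′(0) = 0, h′′(0) = 48.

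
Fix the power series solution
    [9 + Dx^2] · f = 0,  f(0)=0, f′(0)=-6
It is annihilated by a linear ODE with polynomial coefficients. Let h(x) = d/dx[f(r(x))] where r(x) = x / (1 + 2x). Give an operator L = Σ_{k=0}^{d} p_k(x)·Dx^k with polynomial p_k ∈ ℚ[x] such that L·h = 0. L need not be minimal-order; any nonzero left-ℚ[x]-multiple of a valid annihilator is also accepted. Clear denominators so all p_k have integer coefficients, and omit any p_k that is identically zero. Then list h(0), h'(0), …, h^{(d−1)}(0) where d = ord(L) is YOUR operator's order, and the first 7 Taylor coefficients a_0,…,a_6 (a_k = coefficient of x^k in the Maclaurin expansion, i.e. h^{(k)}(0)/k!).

f: a_k = 0, -6, 0, 9, 0, -81/20, 0, …
L₀ from L_f via x↦r, Dx↦r'^{-1}Dx.
Derive L from L₀ (diff closure).
L = (33 + 96·x + 96·x^2) + (12 + 72·x + 144·x^2 + 96·x^3)·Dx + (1 + 8·x + 24·x^2 + 32·x^3 + 16·x^4)·Dx^2  (order 2).
h: a_k = -6, 24, -45, -24, 2319/4, -2925, 429483/40, …
ICs: h(0) = -6, h′(0) = 24.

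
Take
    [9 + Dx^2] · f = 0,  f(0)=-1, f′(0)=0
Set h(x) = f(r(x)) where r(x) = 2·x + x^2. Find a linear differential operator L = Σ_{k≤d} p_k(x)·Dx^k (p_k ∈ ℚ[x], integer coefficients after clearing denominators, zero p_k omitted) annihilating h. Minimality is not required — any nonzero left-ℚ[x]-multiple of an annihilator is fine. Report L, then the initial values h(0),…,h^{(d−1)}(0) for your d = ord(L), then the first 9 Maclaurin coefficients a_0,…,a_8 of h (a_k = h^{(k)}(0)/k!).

f: a_k = -1, 0, 9/2, 0, -27/8, 0, 81/80, 0, -729/4480, …
f∘r: x↦r, Dx↦Dx/r' in L_f ⇒ L₀.
L = (36 + 108·x + 108·x^2 + 36·x^3) - Dx + (1 + x)·Dx^2  (order 2).
h: a_k = -1, 0, 18, 18, -99/2, -108, -81/5, 837/5, 55431/280, …
ICs: h(0) = -1, h′(0) = 0.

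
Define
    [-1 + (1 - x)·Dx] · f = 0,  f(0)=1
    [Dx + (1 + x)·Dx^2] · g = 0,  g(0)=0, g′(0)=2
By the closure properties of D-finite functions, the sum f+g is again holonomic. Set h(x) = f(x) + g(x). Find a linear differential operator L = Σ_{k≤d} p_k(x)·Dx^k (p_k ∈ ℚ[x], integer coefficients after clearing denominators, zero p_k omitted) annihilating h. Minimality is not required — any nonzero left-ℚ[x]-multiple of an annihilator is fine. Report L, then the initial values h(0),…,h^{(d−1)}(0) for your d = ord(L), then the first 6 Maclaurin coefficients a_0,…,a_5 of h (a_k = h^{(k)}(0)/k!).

L = (10 + 2·x)·Dx + (4 + 16·x + 4·x^2)·Dx^2 + (-3 - x + 3·x^2 + x^3)·Dx^3  (order 3).
h: a_k = 1, 3, 0, 5/3, 1/2, 7/5, …
ICs: h(0) = 1, h′(0) = 3, h′′(0) = 0.

f: a_k = 1, 1, 1, 1, 1, 1, …
g: a_k = 0, 2, -1, 2/3, -1/2, 2/5, …
L₀ := lclm(L_f,L_g); ord L₀ ≤ 1+2.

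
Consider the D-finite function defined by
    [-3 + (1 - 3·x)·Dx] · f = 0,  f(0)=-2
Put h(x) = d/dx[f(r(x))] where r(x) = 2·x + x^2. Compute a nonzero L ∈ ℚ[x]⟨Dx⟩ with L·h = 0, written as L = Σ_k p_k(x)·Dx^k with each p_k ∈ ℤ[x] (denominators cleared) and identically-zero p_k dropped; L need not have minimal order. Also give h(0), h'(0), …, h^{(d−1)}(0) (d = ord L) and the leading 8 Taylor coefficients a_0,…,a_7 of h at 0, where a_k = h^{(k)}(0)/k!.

f: a_k = -2, -6, -18, -54, -162, -486, -1458, -4374, …
h₀=f(r): pull back L_f along r ⇒ L₀.
Differentiate: ansatz ord ≤ ord L₀ ⇒ L.
L = (13 + 18·x + 9·x^2) + (-1 + 5·x + 9·x^2 + 3·x^3)·Dx  (order 1).
h: a_k = -12, -156, -1512, -13032, -105300, -816804, -6159888, -45506448, …
ICs: h(0) = -12.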